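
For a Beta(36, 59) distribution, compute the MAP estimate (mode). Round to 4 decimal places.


MAP = mode = (a-1)/(a+b-2)
= (36-1)/(36+59-2)
= 35/93 = 0.3763

0.3763


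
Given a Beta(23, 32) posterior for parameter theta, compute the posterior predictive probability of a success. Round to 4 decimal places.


For a Beta-Bernoulli model, the predictive probability is the mean:
P(success) = 23/(23+32) = 23/55 = 0.4182

0.4182


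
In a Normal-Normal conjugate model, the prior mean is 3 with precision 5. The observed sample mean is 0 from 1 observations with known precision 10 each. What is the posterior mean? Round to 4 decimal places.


Posterior precision = tau0 + n*tau = 5 + 1*10 = 15
Posterior mean = (tau0*mu0 + n*tau*xbar) / posterior_precision
= (5*3 + 1*10*0) / 15
= 15 / 15 = 1.0

1.0


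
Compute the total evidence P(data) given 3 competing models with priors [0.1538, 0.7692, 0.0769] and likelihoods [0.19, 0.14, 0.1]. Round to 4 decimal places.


Marginal likelihood = sum P(model_i) * P(data|model_i)
Model 1: 0.1538 * 0.19 = 0.0292
Model 2: 0.7692 * 0.14 = 0.1077
Model 3: 0.0769 * 0.1 = 0.0077
Total = 0.1446

0.1446


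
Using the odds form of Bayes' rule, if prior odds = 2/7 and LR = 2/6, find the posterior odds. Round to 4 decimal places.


Bayes' rule in odds form: posterior odds = prior odds * LR
= (2 * 2) / (7 * 6)
= 4/42 = 0.0952

0.0952


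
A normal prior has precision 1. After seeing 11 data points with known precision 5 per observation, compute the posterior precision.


In the conjugate normal model, precisions add:
tau_posterior = tau_prior + n * tau_data
= 1 + 11*5 = 56

56


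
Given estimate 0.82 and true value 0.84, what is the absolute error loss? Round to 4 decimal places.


Absolute error = |estimate - true|
= |-0.02| = 0.02

0.02


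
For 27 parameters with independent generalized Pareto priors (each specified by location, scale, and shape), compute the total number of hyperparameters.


A generalized Pareto prior has 3 hyperparameters per parameter.
Total = 27 * 3 = 81

81


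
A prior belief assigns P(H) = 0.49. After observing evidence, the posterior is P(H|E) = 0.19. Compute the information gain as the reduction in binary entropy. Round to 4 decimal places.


H(prior) = -0.49*log2(0.49) - 0.51*log2(0.51)
= 0.9997
H(post) = -0.19*log2(0.19) - 0.81*log2(0.81)
= 0.7015
IG = 0.9997 - 0.7015 = 0.2982

0.2982


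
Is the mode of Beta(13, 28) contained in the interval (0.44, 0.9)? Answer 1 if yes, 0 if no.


Mode = (a-1)/(a+b-2) = 12/39 = 0.3077
Interval: (0.44, 0.9)
Contains mode? 0

0


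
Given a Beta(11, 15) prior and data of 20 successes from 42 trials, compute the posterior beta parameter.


Number of failures = 42 - 20 = 22
Posterior beta = 15 + 22 = 37

37


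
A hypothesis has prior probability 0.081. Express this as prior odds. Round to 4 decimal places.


Odds = P(H) / P(not H) = 0.081 / 0.919
= 0.0881

0.0881


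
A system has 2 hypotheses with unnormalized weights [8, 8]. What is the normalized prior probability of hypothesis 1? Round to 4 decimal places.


The normalized prior is the weight divided by the total.
Total weight = 16
P(H1) = 8 / 16 = 0.5

0.5


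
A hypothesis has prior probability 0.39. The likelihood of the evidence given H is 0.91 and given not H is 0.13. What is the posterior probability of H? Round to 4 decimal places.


Using Bayes' theorem:
P(E) = 0.39 * 0.91 + 0.61 * 0.13
P(E) = 0.4342
P(H|E) = (0.39 * 0.91) / 0.4342 = 0.8174

0.8174


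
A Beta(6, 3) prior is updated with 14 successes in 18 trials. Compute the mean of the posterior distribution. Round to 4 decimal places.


After update: Beta(20, 7)
Mean = 20 / (20 + 7) = 20 / 27
= 0.7407

0.7407


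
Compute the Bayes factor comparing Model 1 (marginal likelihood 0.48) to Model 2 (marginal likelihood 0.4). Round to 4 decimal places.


BF12 = marginal likelihood of M1 / marginal likelihood of M2
= 0.48/0.4
= 1.2

1.2


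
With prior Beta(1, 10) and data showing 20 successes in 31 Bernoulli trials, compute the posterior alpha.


Conjugate update: alpha_posterior = alpha_prior + k
= 1 + 20 = 21

21


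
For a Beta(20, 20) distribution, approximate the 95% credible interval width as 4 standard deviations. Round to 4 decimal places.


Variance of Beta(a,b) = ab / ((a+b)^2 * (a+b+1))
= 20*20 / ((40)^2 * 41)
= 0.0061
SD = sqrt(0.0061) = 0.0781
Width = 4 * SD = 0.3123

0.3123


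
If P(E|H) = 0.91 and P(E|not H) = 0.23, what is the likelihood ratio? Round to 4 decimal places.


Likelihood ratio = P(E|H) / P(E|not H)
= 0.91 / 0.23
= 3.9565

3.9565


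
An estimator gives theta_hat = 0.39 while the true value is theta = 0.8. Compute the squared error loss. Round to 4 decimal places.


The squared error loss is (theta_hat - theta)^2
= (0.39 - 0.8)^2
= (-0.41)^2 = 0.1681

0.1681


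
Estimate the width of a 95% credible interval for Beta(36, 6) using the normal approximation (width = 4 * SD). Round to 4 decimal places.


For Beta(a,b): Var = ab/((a+b)^2(a+b+1))
Var = 0.0028, SD = 0.0534
Approximate 95% CI width = 4 * 0.0534 = 0.2135

0.2135


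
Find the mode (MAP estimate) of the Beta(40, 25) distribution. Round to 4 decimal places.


For Beta(a,b) with a,b > 1:
Mode = (a-1)/(a+b-2) = (40-1)/(65-2)
= 39/63 = 0.619

0.619


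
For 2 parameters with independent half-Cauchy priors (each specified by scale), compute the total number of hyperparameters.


A half-Cauchy prior has 1 hyperparameter per parameter.
Total = 2 * 1 = 2

2


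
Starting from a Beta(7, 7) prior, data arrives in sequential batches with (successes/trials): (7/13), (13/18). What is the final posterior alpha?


In sequential Bayesian updating, we sum all successes.
Total successes = 20
Final alpha = 7 + 20 = 27

27


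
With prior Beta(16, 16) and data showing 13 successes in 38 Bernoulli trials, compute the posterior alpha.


Conjugate update: alpha_posterior = alpha_prior + k
= 16 + 13 = 29

29


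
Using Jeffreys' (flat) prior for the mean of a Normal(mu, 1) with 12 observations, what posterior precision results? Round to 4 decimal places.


Flat prior means prior precision is 0.
Posterior precision = n / sigma^2 = 12/1 = 12.0

12.0


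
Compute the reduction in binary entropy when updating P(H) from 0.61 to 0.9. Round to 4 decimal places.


H_before = -p*log2(p) - (1-p)*log2(1-p) for p=0.61: 0.9648
H_after for p=0.9: 0.469
Reduction = 0.9648 - 0.469 = 0.4958

0.4958


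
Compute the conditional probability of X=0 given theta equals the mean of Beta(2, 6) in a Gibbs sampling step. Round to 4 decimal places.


Mean of Beta(2, 6) = 0.25
P(X=0 | theta=0.25) = 0.75

0.75


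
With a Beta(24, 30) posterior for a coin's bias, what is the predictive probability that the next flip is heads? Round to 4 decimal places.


The predictive probability equals the posterior mean.
P(next = heads) = alpha / (alpha + beta)
= 24 / 54 = 0.4444

0.4444


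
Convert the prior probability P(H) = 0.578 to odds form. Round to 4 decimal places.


P(not H) = 1 - 0.578 = 0.422
Odds = 0.578 / 0.422 = 1.3697

1.3697


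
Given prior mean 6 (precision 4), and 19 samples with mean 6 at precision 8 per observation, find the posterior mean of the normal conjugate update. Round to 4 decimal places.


The posterior mean is a precision-weighted average of prior and data.
Post. prec. = 4 + 152 = 156
Post. mean = (24 + 912)/156 = 936/156 = 6.0

6.0


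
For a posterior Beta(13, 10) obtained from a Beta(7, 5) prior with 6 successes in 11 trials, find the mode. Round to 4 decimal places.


Mode = (alpha - 1) / (alpha + beta - 2)
= 12 / 21
= 0.5714

0.5714


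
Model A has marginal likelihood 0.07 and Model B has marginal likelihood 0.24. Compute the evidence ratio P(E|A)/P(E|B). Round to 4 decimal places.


Evidence ratio = P(E|A) / P(E|B)
= 0.07 / 0.24
= 0.2917

0.2917


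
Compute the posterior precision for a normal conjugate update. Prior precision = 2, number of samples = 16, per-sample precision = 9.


tau_post = tau_0 + n * tau
= 2 + 16 * 9 = 146

146


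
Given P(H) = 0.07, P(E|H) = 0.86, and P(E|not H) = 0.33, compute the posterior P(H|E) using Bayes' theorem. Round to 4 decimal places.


By Bayes' theorem: P(H|E) = P(E|H)*P(H) / P(E)
P(E) = P(E|H)*P(H) + P(E|not H)*P(not H)
P(E) = 0.86*0.07 + 0.33*0.93 = 0.3671
P(H|E) = 0.86*0.07 / 0.3671 = 0.164

0.164


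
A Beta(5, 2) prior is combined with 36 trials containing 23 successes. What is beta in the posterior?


In conjugate updating:
beta_posterior = beta_prior + (n - k)
= 2 + (36 - 23)
= 2 + 13 = 15

15


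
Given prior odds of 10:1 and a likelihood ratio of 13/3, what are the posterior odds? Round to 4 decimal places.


Posterior odds = prior odds * LR
Prior odds = 10/1 = 10.0
LR = 13/3 = 4.3333
Posterior odds = 10.0 * 4.3333 = 43.3333

43.3333


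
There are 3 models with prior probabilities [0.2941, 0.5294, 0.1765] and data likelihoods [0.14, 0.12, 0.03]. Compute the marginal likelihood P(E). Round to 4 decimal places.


P(E) = sum over models of P(M_i) * P(E|M_i)
= 0.2941*0.14 + 0.5294*0.12 + 0.1765*0.03
= 0.11

0.11


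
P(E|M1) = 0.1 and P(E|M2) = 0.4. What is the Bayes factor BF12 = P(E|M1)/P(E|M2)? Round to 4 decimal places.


Bayes factor BF12 = P(E|M1) / P(E|M2)
= 0.1 / 0.4
= 0.25

0.25


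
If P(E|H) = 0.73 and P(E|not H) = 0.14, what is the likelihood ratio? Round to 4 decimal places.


Likelihood ratio = P(E|H) / P(E|not H)
= 0.73 / 0.14
= 5.2143

5.2143


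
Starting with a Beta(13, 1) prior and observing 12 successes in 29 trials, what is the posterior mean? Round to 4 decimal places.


Posterior parameters: alpha = 13 + 12 = 25
beta = 1 + 17 = 18
Posterior mean = alpha / (alpha + beta) = 25 / 43
= 0.5814

0.5814


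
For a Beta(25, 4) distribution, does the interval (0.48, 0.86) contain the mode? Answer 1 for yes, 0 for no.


Mode of Beta(a,b) = (a-1)/(a+b-2)
= (25-1)/(25+4-2) = 0.8889
Check: 0.48 <= 0.8889 <= 0.86?
Result: 0

0


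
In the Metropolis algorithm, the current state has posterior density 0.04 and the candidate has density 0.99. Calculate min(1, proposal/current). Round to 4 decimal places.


Ratio = 0.99/0.04 = 24.75
Acceptance probability = min(1, 24.75)
= 1.0

1.0


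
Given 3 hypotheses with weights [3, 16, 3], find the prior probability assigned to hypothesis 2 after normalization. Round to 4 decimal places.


To normalize, divide each weight by the sum of all weights.
Sum = 22
Prior(H2) = 16/22 = 0.7273

0.7273


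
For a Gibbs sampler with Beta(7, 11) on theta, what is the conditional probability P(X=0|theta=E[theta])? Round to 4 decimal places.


E[theta] = 7/(7+11) = 0.3889
P(X=0|theta) = 1 - theta = 0.6111

0.6111


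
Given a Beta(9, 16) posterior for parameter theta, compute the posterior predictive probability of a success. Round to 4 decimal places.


For a Beta-Bernoulli model, the predictive probability is the mean:
P(success) = 9/(9+16) = 9/25 = 0.36

0.36


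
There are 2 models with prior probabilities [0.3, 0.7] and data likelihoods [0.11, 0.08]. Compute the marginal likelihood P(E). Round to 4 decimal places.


P(E) = sum over models of P(M_i) * P(E|M_i)
= 0.3*0.11 + 0.7*0.08
= 0.089

0.089


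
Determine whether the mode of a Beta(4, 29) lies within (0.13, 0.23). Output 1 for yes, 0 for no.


First find the mode: (a-1)/(a+b-2) = 0.0968
Is 0.0968 in (0.13, 0.23)? 0

0


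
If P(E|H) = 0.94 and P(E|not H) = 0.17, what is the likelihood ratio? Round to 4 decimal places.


Likelihood ratio = P(E|H) / P(E|not H)
= 0.94 / 0.17
= 5.5294

5.5294


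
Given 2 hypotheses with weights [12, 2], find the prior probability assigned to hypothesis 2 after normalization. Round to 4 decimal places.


To normalize, divide each weight by the sum of all weights.
Sum = 14
Prior(H2) = 2/14 = 0.1429

0.1429


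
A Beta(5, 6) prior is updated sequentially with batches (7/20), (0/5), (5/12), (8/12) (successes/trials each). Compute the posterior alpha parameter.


Sequential conjugate updating is equivalent to a single batch update.
Total successes across all batches = 20
alpha_posterior = alpha_prior + total_successes = 5 + 20
= 25

25


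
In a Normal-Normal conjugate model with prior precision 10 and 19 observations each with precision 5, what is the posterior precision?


Posterior precision = prior precision + n * observation precision
= 10 + 19 * 5
= 10 + 95 = 105

105


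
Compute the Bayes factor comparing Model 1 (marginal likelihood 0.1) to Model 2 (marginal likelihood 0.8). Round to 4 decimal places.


BF12 = marginal likelihood of M1 / marginal likelihood of M2
= 0.1/0.8
= 0.125

0.125


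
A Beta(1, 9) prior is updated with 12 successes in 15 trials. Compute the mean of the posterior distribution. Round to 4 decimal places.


After update: Beta(13, 12)
Mean = 13 / (13 + 12) = 13 / 25
= 0.52

0.52


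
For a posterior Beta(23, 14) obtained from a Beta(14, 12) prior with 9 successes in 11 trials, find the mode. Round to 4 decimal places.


Mode = (alpha - 1) / (alpha + beta - 2)
= 22 / 35
= 0.6286

0.6286


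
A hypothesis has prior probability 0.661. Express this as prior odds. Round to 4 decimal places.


Odds = P(H) / P(not H) = 0.661 / 0.339
= 1.9499

1.9499


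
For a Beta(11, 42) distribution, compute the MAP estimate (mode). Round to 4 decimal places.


MAP = mode = (a-1)/(a+b-2)
= (11-1)/(11+42-2)
= 10/51 = 0.1961

0.1961


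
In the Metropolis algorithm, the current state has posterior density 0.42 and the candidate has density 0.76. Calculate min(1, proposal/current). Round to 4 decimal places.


Ratio = 0.76/0.42 = 1.8095
Acceptance probability = min(1, 1.8095)
= 1.0

1.0


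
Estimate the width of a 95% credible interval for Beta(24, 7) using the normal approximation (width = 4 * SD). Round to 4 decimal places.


For Beta(a,b): Var = ab/((a+b)^2(a+b+1))
Var = 0.0055, SD = 0.0739
Approximate 95% CI width = 4 * 0.0739 = 0.2957

0.2957


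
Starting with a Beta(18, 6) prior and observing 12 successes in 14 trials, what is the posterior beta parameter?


Posterior beta = prior beta + failures
Failures = 14 - 12 = 2
beta_post = 6 + 2 = 8

8


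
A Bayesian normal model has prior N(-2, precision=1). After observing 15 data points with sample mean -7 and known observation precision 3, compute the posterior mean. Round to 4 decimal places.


Posterior mean = (prior_precision * prior_mean + n * data_precision * data_mean) / (prior_precision + n * data_precision)
Numerator = 1*-2 + 15*3*-7 = -317
Denominator = 1 + 15*3 = 46
Posterior mean = -6.8913

-6.8913


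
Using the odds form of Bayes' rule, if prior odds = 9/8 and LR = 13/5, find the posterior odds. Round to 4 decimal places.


Bayes' rule in odds form: posterior odds = prior odds * LR
= (9 * 13) / (8 * 5)
= 117/40 = 2.925

2.925


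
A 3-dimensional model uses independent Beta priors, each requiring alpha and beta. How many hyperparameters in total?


Per parameter: 2 (alpha and beta).
Total = 3 * 2 = 6

6


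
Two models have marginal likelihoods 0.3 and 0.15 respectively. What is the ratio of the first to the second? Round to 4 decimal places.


Evidence ratio = 0.3 / 0.15
= 2.0

2.0


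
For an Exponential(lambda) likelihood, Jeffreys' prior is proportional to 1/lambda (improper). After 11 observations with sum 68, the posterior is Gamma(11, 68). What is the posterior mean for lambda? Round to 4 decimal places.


Posterior = Gamma(n, sum_x) = Gamma(11, 68)
Posterior mean = shape/rate = 11/68
= 0.1618

0.1618


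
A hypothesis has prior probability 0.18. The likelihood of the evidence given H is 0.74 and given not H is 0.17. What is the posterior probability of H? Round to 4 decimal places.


Using Bayes' theorem:
P(E) = 0.18 * 0.74 + 0.82 * 0.17
P(E) = 0.2726
P(H|E) = (0.18 * 0.74) / 0.2726 = 0.4886

0.4886


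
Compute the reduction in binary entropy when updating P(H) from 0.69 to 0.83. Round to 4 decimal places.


H_before = -p*log2(p) - (1-p)*log2(1-p) for p=0.69: 0.8932
H_after for p=0.83: 0.6577
Reduction = 0.8932 - 0.6577 = 0.2355

0.2355


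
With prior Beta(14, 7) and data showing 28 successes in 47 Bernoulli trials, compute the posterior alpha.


Conjugate update: alpha_posterior = alpha_prior + k
= 14 + 28 = 42

42


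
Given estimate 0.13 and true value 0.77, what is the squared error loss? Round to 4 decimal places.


Squared error = (estimate - true)^2
Difference = -0.64
Loss = -0.64^2 = 0.4096

0.4096


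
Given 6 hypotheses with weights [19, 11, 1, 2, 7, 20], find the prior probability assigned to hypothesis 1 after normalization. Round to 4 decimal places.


To normalize, divide each weight by the sum of all weights.
Sum = 60
Prior(H1) = 19/60 = 0.3167

0.3167


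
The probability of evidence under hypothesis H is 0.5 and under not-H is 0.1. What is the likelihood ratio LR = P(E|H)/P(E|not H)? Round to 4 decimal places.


LR = 0.5 / 0.1
= 5.0

5.0


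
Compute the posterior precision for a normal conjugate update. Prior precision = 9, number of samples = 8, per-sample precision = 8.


tau_post = tau_0 + n * tau
= 9 + 8 * 8 = 73

73


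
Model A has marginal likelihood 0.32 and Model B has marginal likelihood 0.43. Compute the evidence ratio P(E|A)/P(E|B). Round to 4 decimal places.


Evidence ratio = P(E|A) / P(E|B)
= 0.32 / 0.43
= 0.7442

0.7442


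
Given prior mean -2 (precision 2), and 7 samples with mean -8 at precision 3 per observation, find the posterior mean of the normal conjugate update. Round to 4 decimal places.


The posterior mean is a precision-weighted average of prior and data.
Post. prec. = 2 + 21 = 23
Post. mean = (-4 + -168)/23 = -172/23 = -7.4783

-7.4783


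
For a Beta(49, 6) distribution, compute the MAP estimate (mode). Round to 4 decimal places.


MAP = mode = (a-1)/(a+b-2)
= (49-1)/(49+6-2)
= 48/53 = 0.9057

0.9057


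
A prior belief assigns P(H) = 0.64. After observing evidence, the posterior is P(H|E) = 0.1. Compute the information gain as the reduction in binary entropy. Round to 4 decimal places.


H(prior) = -0.64*log2(0.64) - 0.36*log2(0.36)
= 0.9427
H(post) = -0.1*log2(0.1) - 0.9*log2(0.9)
= 0.469
IG = 0.9427 - 0.469 = 0.4737

0.4737


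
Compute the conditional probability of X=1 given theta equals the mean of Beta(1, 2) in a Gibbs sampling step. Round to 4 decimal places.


Mean of Beta(1, 2) = 0.3333
P(X=1 | theta=0.3333) = 0.3333

0.3333


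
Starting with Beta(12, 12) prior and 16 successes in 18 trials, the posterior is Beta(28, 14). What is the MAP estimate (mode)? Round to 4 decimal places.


The mode of Beta(a, b) when a > 1 and b > 1 is (a-1)/(a+b-2)
= (28 - 1) / (28 + 14 - 2)
= 27 / 40
= 0.675

0.675


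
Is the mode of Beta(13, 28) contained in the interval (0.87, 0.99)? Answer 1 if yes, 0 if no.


Mode = (a-1)/(a+b-2) = 12/39 = 0.3077
Interval: (0.87, 0.99)
Contains mode? 0

0


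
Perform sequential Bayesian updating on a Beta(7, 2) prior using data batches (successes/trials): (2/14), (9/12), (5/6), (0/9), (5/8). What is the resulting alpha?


Accumulate successes: 21
Posterior alpha = prior alpha + sum of successes
= 7 + 21 = 28

28


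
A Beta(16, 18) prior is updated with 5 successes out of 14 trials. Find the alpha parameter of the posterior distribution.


In the Beta-Binomial conjugate update:
alpha_post = alpha_prior + successes
= 16 + 5
= 21

21


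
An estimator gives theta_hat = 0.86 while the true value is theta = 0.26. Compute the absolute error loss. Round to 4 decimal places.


The absolute error loss is |theta_hat - theta|
= |0.86 - 0.26|
= 0.6

0.6


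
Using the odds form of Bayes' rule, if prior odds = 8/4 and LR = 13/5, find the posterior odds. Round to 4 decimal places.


Bayes' rule in odds form: posterior odds = prior odds * LR
= (8 * 13) / (4 * 5)
= 104/20 = 5.2

5.2


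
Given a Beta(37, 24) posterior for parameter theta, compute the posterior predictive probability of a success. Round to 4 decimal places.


For a Beta-Bernoulli model, the predictive probability is the mean:
P(success) = 37/(37+24) = 37/61 = 0.6066

0.6066


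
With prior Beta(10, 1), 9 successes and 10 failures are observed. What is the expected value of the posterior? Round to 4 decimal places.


Posterior = Beta(19, 11)
E[theta] = alpha/(alpha+beta)
= 19/30 = 0.6333

0.6333


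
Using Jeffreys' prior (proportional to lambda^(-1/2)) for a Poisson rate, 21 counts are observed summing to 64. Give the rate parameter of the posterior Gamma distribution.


Conjugate update: Gamma(prior_shape + S, prior_rate + n).
Prior shape = 0.5, prior rate = 0.
Posterior rate = 0 + n = 21

21.0


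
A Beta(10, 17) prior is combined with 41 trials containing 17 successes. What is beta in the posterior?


In conjugate updating:
beta_posterior = beta_prior + (n - k)
= 17 + (41 - 17)
= 17 + 24 = 41

41


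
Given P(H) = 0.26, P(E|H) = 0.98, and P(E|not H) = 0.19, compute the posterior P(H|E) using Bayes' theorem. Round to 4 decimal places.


By Bayes' theorem: P(H|E) = P(E|H)*P(H) / P(E)
P(E) = P(E|H)*P(H) + P(E|not H)*P(not H)
P(E) = 0.98*0.26 + 0.19*0.74 = 0.3954
P(H|E) = 0.98*0.26 / 0.3954 = 0.6444

0.6444


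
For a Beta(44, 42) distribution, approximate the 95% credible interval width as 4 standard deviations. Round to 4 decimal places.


Variance of Beta(a,b) = ab / ((a+b)^2 * (a+b+1))
= 44*42 / ((86)^2 * 87)
= 0.0029
SD = sqrt(0.0029) = 0.0536
Width = 4 * SD = 0.2144

0.2144


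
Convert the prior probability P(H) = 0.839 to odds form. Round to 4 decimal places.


P(not H) = 1 - 0.839 = 0.161
Odds = 0.839 / 0.161 = 5.2112

5.2112


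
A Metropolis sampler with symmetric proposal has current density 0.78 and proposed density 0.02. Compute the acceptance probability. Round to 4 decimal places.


For symmetric proposals, acceptance = min(1, pi(x*)/pi(x))
= min(1, 0.02/0.78)
= min(1, 0.0256) = 0.0256

0.0256


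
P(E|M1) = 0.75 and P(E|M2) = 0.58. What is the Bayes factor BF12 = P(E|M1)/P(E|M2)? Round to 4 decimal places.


Bayes factor BF12 = P(E|M1) / P(E|M2)
= 0.75 / 0.58
= 1.2931

1.2931


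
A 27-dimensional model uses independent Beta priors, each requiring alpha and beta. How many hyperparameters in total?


Per parameter: 2 (alpha and beta).
Total = 27 * 2 = 54

54


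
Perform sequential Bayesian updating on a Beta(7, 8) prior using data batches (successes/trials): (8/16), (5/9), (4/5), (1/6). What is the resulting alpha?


Accumulate successes: 18
Posterior alpha = prior alpha + sum of successes
= 7 + 18 = 25

25


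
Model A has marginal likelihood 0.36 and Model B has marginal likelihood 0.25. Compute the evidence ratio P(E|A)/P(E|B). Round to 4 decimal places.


Evidence ratio = P(E|A) / P(E|B)
= 0.36 / 0.25
= 1.44

1.44


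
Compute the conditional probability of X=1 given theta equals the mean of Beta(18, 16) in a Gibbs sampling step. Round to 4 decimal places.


Mean of Beta(18, 16) = 0.5294
P(X=1 | theta=0.5294) = 0.5294

0.5294


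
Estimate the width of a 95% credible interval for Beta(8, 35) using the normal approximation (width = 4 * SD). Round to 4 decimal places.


For Beta(a,b): Var = ab/((a+b)^2(a+b+1))
Var = 0.0034, SD = 0.0587
Approximate 95% CI width = 4 * 0.0587 = 0.2347

0.2347


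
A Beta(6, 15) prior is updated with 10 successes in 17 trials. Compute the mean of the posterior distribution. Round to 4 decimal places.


After update: Beta(16, 22)
Mean = 16 / (16 + 22) = 16 / 38
= 0.4211

0.4211


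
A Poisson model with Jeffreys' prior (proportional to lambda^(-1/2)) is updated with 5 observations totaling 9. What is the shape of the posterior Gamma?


Posterior = Gamma(0.5 + S, n)
= Gamma(0.5 + 9, 5)
Posterior shape = 0.5 + S = 0.5 + 9 = 9.5

9.5


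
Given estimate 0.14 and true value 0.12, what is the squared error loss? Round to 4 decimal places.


Squared error = (estimate - true)^2
Difference = 0.02
Loss = 0.02^2 = 0.0004

0.0004


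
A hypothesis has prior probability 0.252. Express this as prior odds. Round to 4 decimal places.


Odds = P(H) / P(not H) = 0.252 / 0.748
= 0.3369

0.3369


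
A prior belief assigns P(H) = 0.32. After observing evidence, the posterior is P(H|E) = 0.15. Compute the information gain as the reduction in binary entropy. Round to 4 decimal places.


H(prior) = -0.32*log2(0.32) - 0.68*log2(0.68)
= 0.9044
H(post) = -0.15*log2(0.15) - 0.85*log2(0.85)
= 0.6098
IG = 0.9044 - 0.6098 = 0.2945

0.2945


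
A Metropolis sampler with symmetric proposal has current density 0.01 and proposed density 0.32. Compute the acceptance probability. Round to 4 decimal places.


For symmetric proposals, acceptance = min(1, pi(x*)/pi(x))
= min(1, 0.32/0.01)
= min(1, 32.0) = 1.0

1.0


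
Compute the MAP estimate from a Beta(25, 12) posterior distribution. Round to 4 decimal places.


MAP = mode of Beta distribution
= (alpha - 1)/(alpha + beta - 2)
= (25-1)/(25+12-2)
= 24/35 = 0.6857

0.6857


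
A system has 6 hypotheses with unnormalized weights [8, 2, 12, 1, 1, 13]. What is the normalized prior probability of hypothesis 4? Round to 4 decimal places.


The normalized prior is the weight divided by the total.
Total weight = 37
P(H4) = 1 / 37 = 0.027

0.027


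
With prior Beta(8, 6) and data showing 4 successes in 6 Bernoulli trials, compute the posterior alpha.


Conjugate update: alpha_posterior = alpha_prior + k
= 8 + 4 = 12

12


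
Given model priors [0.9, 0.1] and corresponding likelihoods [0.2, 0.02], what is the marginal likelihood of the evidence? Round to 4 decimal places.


P(E) = sum_i P(M_i) P(E|M_i)
= 0.18 + 0.002
= 0.182

0.182


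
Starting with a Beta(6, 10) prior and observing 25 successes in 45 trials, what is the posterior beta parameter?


Posterior beta = prior beta + failures
Failures = 45 - 25 = 20
beta_post = 10 + 20 = 30

30


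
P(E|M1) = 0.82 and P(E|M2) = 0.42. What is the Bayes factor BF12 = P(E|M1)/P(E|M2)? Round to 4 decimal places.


Bayes factor BF12 = P(E|M1) / P(E|M2)
= 0.82 / 0.42
= 1.9524

1.9524


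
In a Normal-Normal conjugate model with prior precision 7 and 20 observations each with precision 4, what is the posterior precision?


Posterior precision = prior precision + n * observation precision
= 7 + 20 * 4
= 7 + 80 = 87

87


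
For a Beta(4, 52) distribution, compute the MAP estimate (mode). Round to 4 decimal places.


MAP = mode = (a-1)/(a+b-2)
= (4-1)/(4+52-2)
= 3/54 = 0.0556

0.0556


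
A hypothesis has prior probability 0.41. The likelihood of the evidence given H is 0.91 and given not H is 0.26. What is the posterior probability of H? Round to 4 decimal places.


Using Bayes' theorem:
P(E) = 0.41 * 0.91 + 0.59 * 0.26
P(E) = 0.5265
P(H|E) = (0.41 * 0.91) / 0.5265 = 0.7086

0.7086


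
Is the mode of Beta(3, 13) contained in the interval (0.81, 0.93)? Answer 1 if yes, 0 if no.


Mode = (a-1)/(a+b-2) = 2/14 = 0.1429
Interval: (0.81, 0.93)
Contains mode? 0

0


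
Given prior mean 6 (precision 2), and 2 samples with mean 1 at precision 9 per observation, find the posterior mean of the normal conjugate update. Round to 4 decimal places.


The posterior mean is a precision-weighted average of prior and data.
Post. prec. = 2 + 18 = 20
Post. mean = (12 + 18)/20 = 30/20 = 1.5

1.5


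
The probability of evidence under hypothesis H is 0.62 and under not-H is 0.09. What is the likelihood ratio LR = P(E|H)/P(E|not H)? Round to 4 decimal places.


LR = 0.62 / 0.09
= 6.8889

6.8889


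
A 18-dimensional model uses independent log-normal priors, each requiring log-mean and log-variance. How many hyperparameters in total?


Per parameter: 2 (log-mean and log-variance).
Total = 18 * 2 = 36

36


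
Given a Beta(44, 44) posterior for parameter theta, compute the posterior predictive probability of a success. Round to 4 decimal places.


For a Beta-Bernoulli model, the predictive probability is the mean:
P(success) = 44/(44+44) = 44/88 = 0.5

0.5


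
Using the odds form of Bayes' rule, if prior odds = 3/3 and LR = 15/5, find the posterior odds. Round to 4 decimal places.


Bayes' rule in odds form: posterior odds = prior odds * LR
= (3 * 15) / (3 * 5)
= 45/15 = 3.0

3.0


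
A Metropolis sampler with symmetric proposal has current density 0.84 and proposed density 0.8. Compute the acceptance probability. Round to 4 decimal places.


For symmetric proposals, acceptance = min(1, pi(x*)/pi(x))
= min(1, 0.8/0.84)
= min(1, 0.9524) = 0.9524

0.9524


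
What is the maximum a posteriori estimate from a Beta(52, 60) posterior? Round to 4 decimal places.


The MAP estimate equals the mode of the distribution.
Mode of Beta(a,b) = (a-1)/(a+b-2)
= 51/110
= 0.4636

0.4636


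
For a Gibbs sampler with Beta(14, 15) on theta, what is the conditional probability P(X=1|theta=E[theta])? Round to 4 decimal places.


E[theta] = 14/(14+15) = 0.4828
P(X=1|theta) = theta = 0.4828

0.4828


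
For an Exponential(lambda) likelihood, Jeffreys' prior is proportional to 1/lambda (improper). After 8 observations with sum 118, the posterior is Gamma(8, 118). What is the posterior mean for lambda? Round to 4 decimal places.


Posterior = Gamma(n, sum_x) = Gamma(8, 118)
Posterior mean = shape/rate = 8/118
= 0.0678

0.0678


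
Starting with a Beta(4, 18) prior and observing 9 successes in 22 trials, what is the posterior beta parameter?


Posterior beta = prior beta + failures
Failures = 22 - 9 = 13
beta_post = 18 + 13 = 31

31


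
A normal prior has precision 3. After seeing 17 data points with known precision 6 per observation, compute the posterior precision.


In the conjugate normal model, precisions add:
tau_posterior = tau_prior + n * tau_data
= 3 + 17*6 = 105

105


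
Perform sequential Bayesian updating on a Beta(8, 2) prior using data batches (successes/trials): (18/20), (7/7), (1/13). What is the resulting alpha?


Accumulate successes: 26
Posterior alpha = prior alpha + sum of successes
= 8 + 26 = 34

34


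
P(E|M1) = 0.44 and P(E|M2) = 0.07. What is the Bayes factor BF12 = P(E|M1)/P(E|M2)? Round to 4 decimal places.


Bayes factor BF12 = P(E|M1) / P(E|M2)
= 0.44 / 0.07
= 6.2857

6.2857


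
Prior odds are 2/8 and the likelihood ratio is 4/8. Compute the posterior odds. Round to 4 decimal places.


Posterior odds = prior odds * likelihood ratio
= (2/8) * (4/8)
= 8 / 64
= 0.125

0.125


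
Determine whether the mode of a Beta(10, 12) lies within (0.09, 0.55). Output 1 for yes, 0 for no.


First find the mode: (a-1)/(a+b-2) = 0.45
Is 0.45 in (0.09, 0.55)? 1

1


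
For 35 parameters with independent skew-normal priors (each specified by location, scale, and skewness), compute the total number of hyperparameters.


A skew-normal prior has 3 hyperparameters per parameter.
Total = 35 * 3 = 105

105


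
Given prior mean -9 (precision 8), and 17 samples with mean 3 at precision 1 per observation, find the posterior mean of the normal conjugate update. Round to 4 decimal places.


The posterior mean is a precision-weighted average of prior and data.
Post. prec. = 8 + 17 = 25
Post. mean = (-72 + 51)/25 = -21/25 = -0.84

-0.84


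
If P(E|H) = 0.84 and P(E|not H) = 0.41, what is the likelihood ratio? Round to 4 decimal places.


Likelihood ratio = P(E|H) / P(E|not H)
= 0.84 / 0.41
= 2.0488

2.0488


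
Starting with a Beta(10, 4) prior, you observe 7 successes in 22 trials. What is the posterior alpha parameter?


For a Beta-Binomial conjugate model:
Posterior alpha = prior alpha + number of successes
= 10 + 7 = 17

17


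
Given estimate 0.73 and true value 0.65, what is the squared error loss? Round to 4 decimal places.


Squared error = (estimate - true)^2
Difference = 0.08
Loss = 0.08^2 = 0.0064

0.0064


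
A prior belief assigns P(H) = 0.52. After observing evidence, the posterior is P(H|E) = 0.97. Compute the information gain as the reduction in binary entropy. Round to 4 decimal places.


H(prior) = -0.52*log2(0.52) - 0.48*log2(0.48)
= 0.9988
H(post) = -0.97*log2(0.97) - 0.03*log2(0.03)
= 0.1944
IG = 0.9988 - 0.1944 = 0.8045

0.8045


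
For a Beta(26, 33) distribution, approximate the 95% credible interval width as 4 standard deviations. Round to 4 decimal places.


Variance of Beta(a,b) = ab / ((a+b)^2 * (a+b+1))
= 26*33 / ((59)^2 * 60)
= 0.0041
SD = sqrt(0.0041) = 0.0641
Width = 4 * SD = 0.2564

0.2564


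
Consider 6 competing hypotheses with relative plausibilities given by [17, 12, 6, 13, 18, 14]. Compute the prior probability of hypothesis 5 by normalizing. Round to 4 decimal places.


Sum of weights = 17 + 12 + 6 + 13 + 18 + 14 = 80
Normalized prior for H5 = 18 / 80
= 0.225

0.225


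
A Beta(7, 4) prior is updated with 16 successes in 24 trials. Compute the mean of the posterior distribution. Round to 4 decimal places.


After update: Beta(23, 12)
Mean = 23 / (23 + 12) = 23 / 35
= 0.6571

0.6571


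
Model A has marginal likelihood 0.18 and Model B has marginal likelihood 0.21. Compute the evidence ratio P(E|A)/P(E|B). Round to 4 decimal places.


Evidence ratio = P(E|A) / P(E|B)
= 0.18 / 0.21
= 0.8571

0.8571


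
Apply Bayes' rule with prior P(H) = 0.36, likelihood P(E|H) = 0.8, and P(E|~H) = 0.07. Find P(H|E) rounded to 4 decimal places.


Step 1: Compute marginal P(E) = P(E|H)P(H) + P(E|~H)P(~H)
= 0.8*0.36 + 0.07*0.64 = 0.3328
Step 2: P(H|E) = P(E|H)P(H)/P(E) = 0.288/0.3328
= 0.8654

0.8654


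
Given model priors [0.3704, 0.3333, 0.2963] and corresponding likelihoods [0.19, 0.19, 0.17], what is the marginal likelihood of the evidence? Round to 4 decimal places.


P(E) = sum_i P(M_i) P(E|M_i)
= 0.0704 + 0.0633 + 0.0504
= 0.1841

0.1841


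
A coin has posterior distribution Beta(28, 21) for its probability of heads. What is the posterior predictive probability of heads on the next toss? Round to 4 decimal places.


Posterior predictive = E[theta] = alpha/(alpha+beta)
= 28/49
= 0.5714

0.5714


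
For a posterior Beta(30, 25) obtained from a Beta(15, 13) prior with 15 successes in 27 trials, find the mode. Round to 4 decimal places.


Mode = (alpha - 1) / (alpha + beta - 2)
= 29 / 53
= 0.5472

0.5472


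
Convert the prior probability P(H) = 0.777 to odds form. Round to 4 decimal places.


P(not H) = 1 - 0.777 = 0.223
Odds = 0.777 / 0.223 = 3.4843

3.4843


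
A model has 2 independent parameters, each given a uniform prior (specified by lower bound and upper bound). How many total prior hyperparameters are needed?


Each uniform prior needs 2 hyperparameters (lower bound and upper bound).
Total = 2 * 2 = 4

4


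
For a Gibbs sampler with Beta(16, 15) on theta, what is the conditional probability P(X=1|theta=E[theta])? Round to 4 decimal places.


E[theta] = 16/(16+15) = 0.5161
P(X=1|theta) = theta = 0.5161

0.5161


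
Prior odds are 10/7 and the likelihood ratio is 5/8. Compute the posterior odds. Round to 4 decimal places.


Posterior odds = prior odds * likelihood ratio
= (10/7) * (5/8)
= 50 / 56
= 0.8929

0.8929


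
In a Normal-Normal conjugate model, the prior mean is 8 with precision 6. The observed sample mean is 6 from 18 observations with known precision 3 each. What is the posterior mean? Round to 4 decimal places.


Posterior precision = tau0 + n*tau = 6 + 18*3 = 60
Posterior mean = (tau0*mu0 + n*tau*xbar) / posterior_precision
= (6*8 + 18*3*6) / 60
= 372 / 60 = 6.2

6.2


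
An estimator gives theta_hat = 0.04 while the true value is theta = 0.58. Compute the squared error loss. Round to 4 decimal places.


The squared error loss is (theta_hat - theta)^2
= (0.04 - 0.58)^2
= (-0.54)^2 = 0.2916

0.2916


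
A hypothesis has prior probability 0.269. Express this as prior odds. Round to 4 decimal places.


Odds = P(H) / P(not H) = 0.269 / 0.731
= 0.368

0.368


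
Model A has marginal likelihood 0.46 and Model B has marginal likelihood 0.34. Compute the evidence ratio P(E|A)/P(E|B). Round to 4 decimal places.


Evidence ratio = P(E|A) / P(E|B)
= 0.46 / 0.34
= 1.3529

1.3529


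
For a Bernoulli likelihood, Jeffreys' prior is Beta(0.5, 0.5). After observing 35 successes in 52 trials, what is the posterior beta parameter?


Jeffreys' prior for Bernoulli is Beta(0.5, 0.5).
Posterior is Beta(0.5 + k, 0.5 + n - k).
Posterior beta = 0.5 + (n - k) = 0.5 + 17 = 17.5

17.5


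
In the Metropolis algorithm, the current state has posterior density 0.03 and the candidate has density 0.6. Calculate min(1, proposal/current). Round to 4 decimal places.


Ratio = 0.6/0.03 = 20.0
Acceptance probability = min(1, 20.0)
= 1.0

1.0


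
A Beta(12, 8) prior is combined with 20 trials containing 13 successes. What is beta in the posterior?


In conjugate updating:
beta_posterior = beta_prior + (n - k)
= 8 + (20 - 13)
= 8 + 7 = 15

15


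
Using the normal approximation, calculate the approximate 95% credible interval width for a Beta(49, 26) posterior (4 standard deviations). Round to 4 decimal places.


Var(Beta) = 49*26/(75^2 * 76) = 0.003
SD = 0.0546
Width ~ 4*SD = 0.2184

0.2184


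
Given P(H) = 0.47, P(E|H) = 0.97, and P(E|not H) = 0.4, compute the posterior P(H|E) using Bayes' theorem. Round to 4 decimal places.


By Bayes' theorem: P(H|E) = P(E|H)*P(H) / P(E)
P(E) = P(E|H)*P(H) + P(E|not H)*P(not H)
P(E) = 0.97*0.47 + 0.4*0.53 = 0.6679
P(H|E) = 0.97*0.47 / 0.6679 = 0.6826

0.6826


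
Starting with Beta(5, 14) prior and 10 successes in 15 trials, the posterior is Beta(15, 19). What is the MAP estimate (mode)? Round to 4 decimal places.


The mode of Beta(a, b) when a > 1 and b > 1 is (a-1)/(a+b-2)
= (15 - 1) / (15 + 19 - 2)
= 14 / 32
= 0.4375

0.4375


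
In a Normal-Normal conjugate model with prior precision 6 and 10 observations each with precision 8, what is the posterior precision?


Posterior precision = prior precision + n * observation precision
= 6 + 10 * 8
= 6 + 80 = 86

86


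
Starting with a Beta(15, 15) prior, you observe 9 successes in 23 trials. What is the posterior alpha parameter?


For a Beta-Binomial conjugate model:
Posterior alpha = prior alpha + number of successes
= 15 + 9 = 24

24


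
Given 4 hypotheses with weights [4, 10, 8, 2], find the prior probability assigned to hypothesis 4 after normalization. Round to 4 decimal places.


To normalize, divide each weight by the sum of all weights.
Sum = 24
Prior(H4) = 2/24 = 0.0833

0.0833


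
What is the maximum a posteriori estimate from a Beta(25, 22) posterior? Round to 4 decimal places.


The MAP estimate equals the mode of the distribution.
Mode of Beta(a,b) = (a-1)/(a+b-2)
= 24/45
= 0.5333

0.5333


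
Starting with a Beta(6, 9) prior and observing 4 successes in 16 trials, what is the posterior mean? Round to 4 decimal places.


Posterior parameters: alpha = 6 + 4 = 10
beta = 9 + 12 = 21
Posterior mean = alpha / (alpha + beta) = 10 / 31
= 0.3226

0.3226


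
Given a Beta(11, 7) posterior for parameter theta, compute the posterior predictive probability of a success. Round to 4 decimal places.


For a Beta-Bernoulli model, the predictive probability is the mean:
P(success) = 11/(11+7) = 11/18 = 0.6111

0.6111


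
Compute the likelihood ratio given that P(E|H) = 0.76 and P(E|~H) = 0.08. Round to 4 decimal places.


LR = P(E|H) / P(E|~H)
= 0.76 / 0.08 = 9.5

9.5


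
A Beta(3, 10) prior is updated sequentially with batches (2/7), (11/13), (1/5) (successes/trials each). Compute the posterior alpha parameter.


Sequential conjugate updating is equivalent to a single batch update.
Total successes across all batches = 14
alpha_posterior = alpha_prior + total_successes = 3 + 14
= 17

17
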